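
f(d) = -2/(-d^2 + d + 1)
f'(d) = -2*(2*d - 1)/(-d^2 + d + 1)^2 = 2*(1 - 2*d)/(-d^2 + d + 1)^2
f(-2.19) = 0.33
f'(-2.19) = 0.30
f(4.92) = 0.11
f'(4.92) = -0.05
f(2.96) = 0.42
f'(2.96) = -0.43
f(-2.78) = 0.21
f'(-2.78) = 0.15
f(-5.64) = 0.05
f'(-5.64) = 0.02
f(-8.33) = 0.03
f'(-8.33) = 0.01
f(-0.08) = -2.19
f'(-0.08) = 2.78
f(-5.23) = 0.06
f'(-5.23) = 0.02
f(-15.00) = 0.01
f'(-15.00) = 0.00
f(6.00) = 0.07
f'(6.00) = -0.03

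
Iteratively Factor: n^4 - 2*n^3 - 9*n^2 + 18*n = (n)*(n^3 - 2*n^2 - 9*n + 18) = n*(n + 3)*(n^2 - 5*n + 6) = n*(n - 2)*(n + 3)*(n - 3)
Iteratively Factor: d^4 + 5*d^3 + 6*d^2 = (d + 3)*(d^3 + 2*d^2) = d*(d + 3)*(d^2 + 2*d) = d*(d + 2)*(d + 3)*(d)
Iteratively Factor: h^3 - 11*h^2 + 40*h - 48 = (h - 4)*(h^2 - 7*h + 12) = (h - 4)*(h - 3)*(h - 4)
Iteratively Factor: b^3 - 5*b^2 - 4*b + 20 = (b - 5)*(b^2 - 4) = (b - 5)*(b + 2)*(b - 2)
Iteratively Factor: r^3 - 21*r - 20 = (r - 5)*(r^2 + 5*r + 4) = (r - 5)*(r + 1)*(r + 4)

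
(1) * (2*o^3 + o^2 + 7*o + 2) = 2*o^3 + o^2 + 7*o + 2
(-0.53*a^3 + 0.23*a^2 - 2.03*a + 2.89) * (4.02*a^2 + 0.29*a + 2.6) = -2.1306*a^5 + 0.7709*a^4 - 9.4719*a^3 + 11.6271*a^2 - 4.4399*a + 7.514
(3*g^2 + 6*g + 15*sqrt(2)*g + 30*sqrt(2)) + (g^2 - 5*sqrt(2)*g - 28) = 4*g^2 + 6*g + 10*sqrt(2)*g - 28 + 30*sqrt(2)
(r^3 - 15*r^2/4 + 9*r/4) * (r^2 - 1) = r^5 - 15*r^4/4 + 5*r^3/4 + 15*r^2/4 - 9*r/4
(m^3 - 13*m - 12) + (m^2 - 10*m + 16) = m^3 + m^2 - 23*m + 4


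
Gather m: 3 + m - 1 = m + 2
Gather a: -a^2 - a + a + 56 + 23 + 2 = 81 - a^2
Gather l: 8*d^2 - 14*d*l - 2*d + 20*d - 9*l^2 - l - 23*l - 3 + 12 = 8*d^2 + 18*d - 9*l^2 + l*(-14*d - 24) + 9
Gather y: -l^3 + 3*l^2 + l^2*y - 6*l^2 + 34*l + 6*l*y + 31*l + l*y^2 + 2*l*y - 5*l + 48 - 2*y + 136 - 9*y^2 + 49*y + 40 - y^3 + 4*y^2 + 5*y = -l^3 - 3*l^2 + 60*l - y^3 + y^2*(l - 5) + y*(l^2 + 8*l + 52) + 224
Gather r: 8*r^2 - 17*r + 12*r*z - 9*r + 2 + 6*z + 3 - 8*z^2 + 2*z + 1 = 8*r^2 + r*(12*z - 26) - 8*z^2 + 8*z + 6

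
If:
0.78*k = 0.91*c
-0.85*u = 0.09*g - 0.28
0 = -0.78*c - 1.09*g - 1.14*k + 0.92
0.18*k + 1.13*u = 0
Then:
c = -0.61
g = 2.03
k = -0.72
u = 0.11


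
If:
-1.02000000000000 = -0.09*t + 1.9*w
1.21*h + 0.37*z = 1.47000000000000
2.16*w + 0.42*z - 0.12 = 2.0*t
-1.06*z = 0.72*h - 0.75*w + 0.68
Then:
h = 1.94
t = -1.20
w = -0.59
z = -2.38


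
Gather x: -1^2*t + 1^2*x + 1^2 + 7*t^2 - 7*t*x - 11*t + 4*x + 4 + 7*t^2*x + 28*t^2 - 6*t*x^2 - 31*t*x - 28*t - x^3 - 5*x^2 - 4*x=35*t^2 - 40*t - x^3 + x^2*(-6*t - 5) + x*(7*t^2 - 38*t + 1) + 5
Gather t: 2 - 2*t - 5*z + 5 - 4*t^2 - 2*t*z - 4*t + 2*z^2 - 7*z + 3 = -4*t^2 + t*(-2*z - 6) + 2*z^2 - 12*z + 10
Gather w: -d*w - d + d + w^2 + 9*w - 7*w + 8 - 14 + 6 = w^2 + w*(2 - d)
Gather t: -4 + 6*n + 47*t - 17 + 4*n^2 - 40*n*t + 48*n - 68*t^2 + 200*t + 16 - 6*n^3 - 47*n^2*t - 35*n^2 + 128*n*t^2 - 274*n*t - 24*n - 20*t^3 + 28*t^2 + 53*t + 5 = -6*n^3 - 31*n^2 + 30*n - 20*t^3 + t^2*(128*n - 40) + t*(-47*n^2 - 314*n + 300)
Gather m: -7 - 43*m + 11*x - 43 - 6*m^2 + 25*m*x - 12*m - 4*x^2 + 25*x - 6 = -6*m^2 + m*(25*x - 55) - 4*x^2 + 36*x - 56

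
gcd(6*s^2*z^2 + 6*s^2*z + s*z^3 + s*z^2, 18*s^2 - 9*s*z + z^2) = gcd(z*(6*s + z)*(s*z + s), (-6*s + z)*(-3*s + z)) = 1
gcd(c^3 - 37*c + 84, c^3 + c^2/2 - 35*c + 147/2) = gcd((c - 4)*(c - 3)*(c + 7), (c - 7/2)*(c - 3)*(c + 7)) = c^2 + 4*c - 21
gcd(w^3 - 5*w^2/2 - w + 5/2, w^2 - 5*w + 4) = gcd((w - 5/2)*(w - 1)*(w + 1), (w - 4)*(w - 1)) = w - 1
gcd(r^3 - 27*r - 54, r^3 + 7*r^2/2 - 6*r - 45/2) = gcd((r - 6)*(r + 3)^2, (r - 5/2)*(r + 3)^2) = r^2 + 6*r + 9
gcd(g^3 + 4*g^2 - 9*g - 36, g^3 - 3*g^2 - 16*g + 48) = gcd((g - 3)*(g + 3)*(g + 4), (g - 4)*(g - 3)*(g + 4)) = g^2 + g - 12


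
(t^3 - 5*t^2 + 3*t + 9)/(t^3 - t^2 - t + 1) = (t^2 - 6*t + 9)/(t^2 - 2*t + 1)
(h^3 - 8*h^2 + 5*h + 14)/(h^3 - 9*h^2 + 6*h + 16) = (h - 7)/(h - 8)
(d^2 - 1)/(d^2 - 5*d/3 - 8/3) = 3*(d - 1)/(3*d - 8)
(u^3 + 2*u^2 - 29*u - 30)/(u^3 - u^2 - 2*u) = (u^2 + u - 30)/(u*(u - 2))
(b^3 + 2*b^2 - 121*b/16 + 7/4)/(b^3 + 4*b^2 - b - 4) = (b^2 - 2*b + 7/16)/(b^2 - 1)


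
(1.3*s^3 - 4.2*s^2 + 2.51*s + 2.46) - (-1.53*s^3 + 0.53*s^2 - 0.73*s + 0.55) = 2.83*s^3 - 4.73*s^2 + 3.24*s + 1.91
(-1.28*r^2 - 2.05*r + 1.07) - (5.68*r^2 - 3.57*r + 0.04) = -6.96*r^2 + 1.52*r + 1.03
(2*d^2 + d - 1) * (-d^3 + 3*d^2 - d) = -2*d^5 + 5*d^4 + 2*d^3 - 4*d^2 + d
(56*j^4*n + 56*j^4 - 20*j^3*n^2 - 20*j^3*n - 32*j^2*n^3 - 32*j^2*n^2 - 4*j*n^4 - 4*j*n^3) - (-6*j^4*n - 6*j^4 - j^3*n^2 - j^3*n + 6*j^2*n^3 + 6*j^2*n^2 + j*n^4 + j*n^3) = 62*j^4*n + 62*j^4 - 19*j^3*n^2 - 19*j^3*n - 38*j^2*n^3 - 38*j^2*n^2 - 5*j*n^4 - 5*j*n^3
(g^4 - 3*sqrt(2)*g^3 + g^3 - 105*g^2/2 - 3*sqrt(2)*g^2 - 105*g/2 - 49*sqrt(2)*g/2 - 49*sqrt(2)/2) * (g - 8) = g^5 - 7*g^4 - 3*sqrt(2)*g^4 - 121*g^3/2 + 21*sqrt(2)*g^3 - sqrt(2)*g^2/2 + 735*g^2/2 + 343*sqrt(2)*g/2 + 420*g + 196*sqrt(2)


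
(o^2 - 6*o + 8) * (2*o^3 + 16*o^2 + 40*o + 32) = 2*o^5 + 4*o^4 - 40*o^3 - 80*o^2 + 128*o + 256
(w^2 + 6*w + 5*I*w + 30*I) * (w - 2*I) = w^3 + 6*w^2 + 3*I*w^2 + 10*w + 18*I*w + 60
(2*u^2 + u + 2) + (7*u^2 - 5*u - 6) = 9*u^2 - 4*u - 4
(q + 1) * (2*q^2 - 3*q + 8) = 2*q^3 - q^2 + 5*q + 8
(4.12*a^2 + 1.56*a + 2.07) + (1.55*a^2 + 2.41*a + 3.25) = 5.67*a^2 + 3.97*a + 5.32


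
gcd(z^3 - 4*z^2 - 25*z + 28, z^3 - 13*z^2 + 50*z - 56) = z - 7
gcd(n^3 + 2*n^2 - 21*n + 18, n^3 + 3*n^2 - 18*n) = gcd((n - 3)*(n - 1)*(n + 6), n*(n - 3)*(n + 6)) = n^2 + 3*n - 18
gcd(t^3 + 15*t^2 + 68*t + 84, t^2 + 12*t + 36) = t + 6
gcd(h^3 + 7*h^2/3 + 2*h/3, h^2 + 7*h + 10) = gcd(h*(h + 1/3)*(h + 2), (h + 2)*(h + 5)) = h + 2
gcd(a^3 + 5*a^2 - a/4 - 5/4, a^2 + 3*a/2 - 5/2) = 1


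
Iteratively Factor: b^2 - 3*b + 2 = (b - 1)*(b - 2)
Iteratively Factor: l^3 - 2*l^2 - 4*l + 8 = (l + 2)*(l^2 - 4*l + 4) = (l - 2)*(l + 2)*(l - 2)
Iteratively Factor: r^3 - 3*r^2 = (r)*(r^2 - 3*r) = r*(r - 3)*(r)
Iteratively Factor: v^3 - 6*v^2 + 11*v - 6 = (v - 1)*(v^2 - 5*v + 6) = (v - 2)*(v - 1)*(v - 3)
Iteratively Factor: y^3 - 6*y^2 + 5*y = (y - 5)*(y^2 - y) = y*(y - 5)*(y - 1)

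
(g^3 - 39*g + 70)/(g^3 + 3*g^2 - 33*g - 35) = (g - 2)/(g + 1)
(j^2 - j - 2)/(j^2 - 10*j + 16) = (j + 1)/(j - 8)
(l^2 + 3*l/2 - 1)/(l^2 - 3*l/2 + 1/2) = (l + 2)/(l - 1)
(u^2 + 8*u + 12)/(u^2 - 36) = (u + 2)/(u - 6)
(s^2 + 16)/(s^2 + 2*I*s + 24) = (s + 4*I)/(s + 6*I)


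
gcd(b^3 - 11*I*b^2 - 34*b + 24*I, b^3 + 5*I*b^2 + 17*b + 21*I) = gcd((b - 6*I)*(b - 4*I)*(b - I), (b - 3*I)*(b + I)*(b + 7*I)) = 1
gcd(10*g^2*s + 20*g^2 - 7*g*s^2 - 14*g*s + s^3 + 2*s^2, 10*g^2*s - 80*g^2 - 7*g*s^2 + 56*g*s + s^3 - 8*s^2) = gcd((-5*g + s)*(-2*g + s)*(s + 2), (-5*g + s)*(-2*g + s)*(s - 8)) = 10*g^2 - 7*g*s + s^2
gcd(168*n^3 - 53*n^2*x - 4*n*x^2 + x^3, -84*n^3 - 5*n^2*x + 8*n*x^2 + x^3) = -21*n^2 + 4*n*x + x^2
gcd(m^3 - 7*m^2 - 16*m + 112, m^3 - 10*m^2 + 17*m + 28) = m^2 - 11*m + 28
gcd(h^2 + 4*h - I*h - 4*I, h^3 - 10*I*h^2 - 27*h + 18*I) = h - I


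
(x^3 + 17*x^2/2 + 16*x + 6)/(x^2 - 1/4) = 2*(x^2 + 8*x + 12)/(2*x - 1)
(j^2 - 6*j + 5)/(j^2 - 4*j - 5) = (j - 1)/(j + 1)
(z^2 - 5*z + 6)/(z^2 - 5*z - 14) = (-z^2 + 5*z - 6)/(-z^2 + 5*z + 14)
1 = 1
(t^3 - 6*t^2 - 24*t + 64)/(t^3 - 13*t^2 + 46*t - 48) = (t + 4)/(t - 3)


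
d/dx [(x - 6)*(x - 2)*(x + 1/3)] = 3*x^2 - 46*x/3 + 28/3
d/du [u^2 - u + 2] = 2*u - 1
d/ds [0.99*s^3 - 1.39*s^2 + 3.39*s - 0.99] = 2.97*s^2 - 2.78*s + 3.39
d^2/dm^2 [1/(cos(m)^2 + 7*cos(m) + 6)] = (-4*sin(m)^4 + 27*sin(m)^2 + 273*cos(m)/4 - 21*cos(3*m)/4 + 63)/((cos(m) + 1)^3*(cos(m) + 6)^3)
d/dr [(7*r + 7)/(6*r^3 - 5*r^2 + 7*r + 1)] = 7*(-12*r^3 - 13*r^2 + 10*r - 6)/(36*r^6 - 60*r^5 + 109*r^4 - 58*r^3 + 39*r^2 + 14*r + 1)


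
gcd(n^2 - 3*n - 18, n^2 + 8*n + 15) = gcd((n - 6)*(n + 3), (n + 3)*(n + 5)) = n + 3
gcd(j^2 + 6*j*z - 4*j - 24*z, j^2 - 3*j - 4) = j - 4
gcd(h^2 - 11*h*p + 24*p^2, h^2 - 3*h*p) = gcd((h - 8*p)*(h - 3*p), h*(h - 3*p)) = -h + 3*p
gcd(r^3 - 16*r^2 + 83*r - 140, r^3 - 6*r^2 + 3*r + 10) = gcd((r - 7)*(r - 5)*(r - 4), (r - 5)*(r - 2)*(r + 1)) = r - 5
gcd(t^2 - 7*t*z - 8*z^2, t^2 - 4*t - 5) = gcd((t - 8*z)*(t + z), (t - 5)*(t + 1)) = 1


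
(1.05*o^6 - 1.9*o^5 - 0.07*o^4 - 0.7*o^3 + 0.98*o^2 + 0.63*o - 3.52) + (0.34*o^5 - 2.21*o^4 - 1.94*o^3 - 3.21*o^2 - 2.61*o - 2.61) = 1.05*o^6 - 1.56*o^5 - 2.28*o^4 - 2.64*o^3 - 2.23*o^2 - 1.98*o - 6.13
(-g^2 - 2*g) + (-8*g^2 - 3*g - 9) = -9*g^2 - 5*g - 9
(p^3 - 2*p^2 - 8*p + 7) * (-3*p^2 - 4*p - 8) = -3*p^5 + 2*p^4 + 24*p^3 + 27*p^2 + 36*p - 56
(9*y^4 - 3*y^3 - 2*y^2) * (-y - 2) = -9*y^5 - 15*y^4 + 8*y^3 + 4*y^2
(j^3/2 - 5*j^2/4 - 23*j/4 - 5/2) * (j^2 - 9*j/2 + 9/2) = j^5/2 - 7*j^4/2 + 17*j^3/8 + 71*j^2/4 - 117*j/8 - 45/4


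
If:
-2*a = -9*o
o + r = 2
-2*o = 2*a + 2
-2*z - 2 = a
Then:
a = -9/11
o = -2/11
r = 24/11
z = -13/22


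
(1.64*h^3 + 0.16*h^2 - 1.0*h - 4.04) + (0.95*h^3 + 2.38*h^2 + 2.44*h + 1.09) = 2.59*h^3 + 2.54*h^2 + 1.44*h - 2.95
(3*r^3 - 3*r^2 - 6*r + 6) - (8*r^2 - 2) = 3*r^3 - 11*r^2 - 6*r + 8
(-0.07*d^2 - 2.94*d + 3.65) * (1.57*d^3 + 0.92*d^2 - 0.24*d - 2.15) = -0.1099*d^5 - 4.6802*d^4 + 3.0425*d^3 + 4.2141*d^2 + 5.445*d - 7.8475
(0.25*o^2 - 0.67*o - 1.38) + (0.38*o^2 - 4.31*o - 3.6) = 0.63*o^2 - 4.98*o - 4.98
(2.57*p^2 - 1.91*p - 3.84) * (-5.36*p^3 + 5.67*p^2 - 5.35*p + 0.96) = -13.7752*p^5 + 24.8095*p^4 - 3.9968*p^3 - 9.0871*p^2 + 18.7104*p - 3.6864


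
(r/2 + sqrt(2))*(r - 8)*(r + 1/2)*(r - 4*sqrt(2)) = r^4/2 - 15*r^3/4 - sqrt(2)*r^3 - 10*r^2 + 15*sqrt(2)*r^2/2 + 4*sqrt(2)*r + 60*r + 32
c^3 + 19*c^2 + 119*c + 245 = (c + 5)*(c + 7)^2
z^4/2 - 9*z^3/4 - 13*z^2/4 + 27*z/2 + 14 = (z/2 + 1/2)*(z - 4)*(z - 7/2)*(z + 2)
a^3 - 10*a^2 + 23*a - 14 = (a - 7)*(a - 2)*(a - 1)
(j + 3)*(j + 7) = j^2 + 10*j + 21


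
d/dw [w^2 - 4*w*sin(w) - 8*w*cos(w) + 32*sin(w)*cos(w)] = 8*w*sin(w) - 4*w*cos(w) + 2*w - 4*sin(w) - 8*cos(w) + 32*cos(2*w)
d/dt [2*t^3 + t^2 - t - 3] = 6*t^2 + 2*t - 1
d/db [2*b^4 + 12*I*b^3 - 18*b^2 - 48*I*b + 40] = 8*b^3 + 36*I*b^2 - 36*b - 48*I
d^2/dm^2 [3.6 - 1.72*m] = 0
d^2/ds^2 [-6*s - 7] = 0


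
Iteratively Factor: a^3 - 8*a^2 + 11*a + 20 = (a - 5)*(a^2 - 3*a - 4) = (a - 5)*(a - 4)*(a + 1)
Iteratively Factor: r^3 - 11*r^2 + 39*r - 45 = (r - 3)*(r^2 - 8*r + 15) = (r - 5)*(r - 3)*(r - 3)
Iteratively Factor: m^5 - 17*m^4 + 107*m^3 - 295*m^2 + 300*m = (m)*(m^4 - 17*m^3 + 107*m^2 - 295*m + 300) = m*(m - 3)*(m^3 - 14*m^2 + 65*m - 100) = m*(m - 4)*(m - 3)*(m^2 - 10*m + 25) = m*(m - 5)*(m - 4)*(m - 3)*(m - 5)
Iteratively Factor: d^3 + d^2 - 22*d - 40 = (d + 4)*(d^2 - 3*d - 10) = (d - 5)*(d + 4)*(d + 2)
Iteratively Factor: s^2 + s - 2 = (s + 2)*(s - 1)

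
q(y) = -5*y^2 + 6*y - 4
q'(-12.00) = 126.00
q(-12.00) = -796.00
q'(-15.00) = 156.00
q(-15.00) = -1219.00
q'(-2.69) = 32.90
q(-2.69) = -56.32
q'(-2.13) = 27.30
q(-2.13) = -39.46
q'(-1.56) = 21.60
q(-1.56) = -25.53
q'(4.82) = -42.20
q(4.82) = -91.24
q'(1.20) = -6.00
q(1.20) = -4.00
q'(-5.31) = 59.10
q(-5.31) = -176.84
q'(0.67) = -0.70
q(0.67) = -2.22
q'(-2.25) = 28.50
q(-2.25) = -42.81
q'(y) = 6 - 10*y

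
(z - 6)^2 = z^2 - 12*z + 36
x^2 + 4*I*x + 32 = (x - 4*I)*(x + 8*I)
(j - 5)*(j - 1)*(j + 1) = j^3 - 5*j^2 - j + 5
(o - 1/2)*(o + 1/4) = o^2 - o/4 - 1/8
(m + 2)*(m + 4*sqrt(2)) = m^2 + 2*m + 4*sqrt(2)*m + 8*sqrt(2)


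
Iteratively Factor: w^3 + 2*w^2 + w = (w + 1)*(w^2 + w) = (w + 1)^2*(w)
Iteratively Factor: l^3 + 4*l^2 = (l + 4)*(l^2) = l*(l + 4)*(l)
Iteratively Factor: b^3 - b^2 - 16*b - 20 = (b + 2)*(b^2 - 3*b - 10) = (b + 2)^2*(b - 5)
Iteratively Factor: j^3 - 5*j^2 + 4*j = (j)*(j^2 - 5*j + 4) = j*(j - 1)*(j - 4)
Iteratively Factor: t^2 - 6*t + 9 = (t - 3)*(t - 3)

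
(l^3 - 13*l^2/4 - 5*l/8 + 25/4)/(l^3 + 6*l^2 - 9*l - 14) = (8*l^2 - 10*l - 25)/(8*(l^2 + 8*l + 7))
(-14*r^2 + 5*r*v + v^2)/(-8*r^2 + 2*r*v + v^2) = (7*r + v)/(4*r + v)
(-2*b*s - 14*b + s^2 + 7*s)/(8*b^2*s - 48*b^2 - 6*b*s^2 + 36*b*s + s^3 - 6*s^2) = (s + 7)/(-4*b*s + 24*b + s^2 - 6*s)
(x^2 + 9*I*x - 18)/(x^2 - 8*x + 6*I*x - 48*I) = (x + 3*I)/(x - 8)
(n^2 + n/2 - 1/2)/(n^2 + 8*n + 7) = (n - 1/2)/(n + 7)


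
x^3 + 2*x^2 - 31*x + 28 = (x - 4)*(x - 1)*(x + 7)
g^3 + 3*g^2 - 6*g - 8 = (g - 2)*(g + 1)*(g + 4)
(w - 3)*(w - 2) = w^2 - 5*w + 6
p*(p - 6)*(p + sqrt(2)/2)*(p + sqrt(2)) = p^4 - 6*p^3 + 3*sqrt(2)*p^3/2 - 9*sqrt(2)*p^2 + p^2 - 6*p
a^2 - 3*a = a*(a - 3)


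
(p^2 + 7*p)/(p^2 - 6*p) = (p + 7)/(p - 6)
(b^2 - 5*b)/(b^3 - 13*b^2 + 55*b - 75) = b/(b^2 - 8*b + 15)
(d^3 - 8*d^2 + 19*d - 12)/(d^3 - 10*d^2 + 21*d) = (d^2 - 5*d + 4)/(d*(d - 7))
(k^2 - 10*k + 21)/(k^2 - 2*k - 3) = (k - 7)/(k + 1)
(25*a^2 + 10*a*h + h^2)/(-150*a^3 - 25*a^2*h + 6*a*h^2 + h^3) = (-5*a - h)/(30*a^2 - a*h - h^2)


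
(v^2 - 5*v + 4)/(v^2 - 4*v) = (v - 1)/v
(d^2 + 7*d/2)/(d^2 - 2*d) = (d + 7/2)/(d - 2)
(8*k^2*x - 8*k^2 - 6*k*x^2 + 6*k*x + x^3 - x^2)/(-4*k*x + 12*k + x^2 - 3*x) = (-2*k*x + 2*k + x^2 - x)/(x - 3)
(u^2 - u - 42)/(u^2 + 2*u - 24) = (u - 7)/(u - 4)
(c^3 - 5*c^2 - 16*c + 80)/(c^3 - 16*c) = (c - 5)/c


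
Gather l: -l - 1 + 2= 1 - l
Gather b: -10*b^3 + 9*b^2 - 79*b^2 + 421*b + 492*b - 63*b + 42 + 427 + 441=-10*b^3 - 70*b^2 + 850*b + 910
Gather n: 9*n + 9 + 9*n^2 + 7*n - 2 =9*n^2 + 16*n + 7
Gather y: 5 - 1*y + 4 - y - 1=8 - 2*y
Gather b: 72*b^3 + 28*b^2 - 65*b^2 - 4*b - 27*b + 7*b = 72*b^3 - 37*b^2 - 24*b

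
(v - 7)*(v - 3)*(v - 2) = v^3 - 12*v^2 + 41*v - 42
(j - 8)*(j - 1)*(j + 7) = j^3 - 2*j^2 - 55*j + 56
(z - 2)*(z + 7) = z^2 + 5*z - 14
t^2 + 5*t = t*(t + 5)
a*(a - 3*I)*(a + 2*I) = a^3 - I*a^2 + 6*a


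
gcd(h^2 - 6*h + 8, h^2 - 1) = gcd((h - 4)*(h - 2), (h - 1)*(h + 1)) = 1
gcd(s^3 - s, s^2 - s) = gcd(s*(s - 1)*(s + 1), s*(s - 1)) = s^2 - s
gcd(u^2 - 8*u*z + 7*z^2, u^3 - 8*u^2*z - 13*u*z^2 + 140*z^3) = -u + 7*z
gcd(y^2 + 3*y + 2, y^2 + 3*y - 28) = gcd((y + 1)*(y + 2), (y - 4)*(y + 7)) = 1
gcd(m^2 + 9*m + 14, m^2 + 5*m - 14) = m + 7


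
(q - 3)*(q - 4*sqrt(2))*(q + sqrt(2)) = q^3 - 3*sqrt(2)*q^2 - 3*q^2 - 8*q + 9*sqrt(2)*q + 24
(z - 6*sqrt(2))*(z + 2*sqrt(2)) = z^2 - 4*sqrt(2)*z - 24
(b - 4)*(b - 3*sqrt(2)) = b^2 - 3*sqrt(2)*b - 4*b + 12*sqrt(2)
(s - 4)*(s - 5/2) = s^2 - 13*s/2 + 10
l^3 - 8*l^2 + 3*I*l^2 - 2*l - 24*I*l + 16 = (l - 8)*(l + I)*(l + 2*I)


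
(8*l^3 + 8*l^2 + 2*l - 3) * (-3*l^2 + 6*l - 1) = -24*l^5 + 24*l^4 + 34*l^3 + 13*l^2 - 20*l + 3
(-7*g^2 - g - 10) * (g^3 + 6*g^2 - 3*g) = -7*g^5 - 43*g^4 + 5*g^3 - 57*g^2 + 30*g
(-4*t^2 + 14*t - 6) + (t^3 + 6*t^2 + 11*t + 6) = t^3 + 2*t^2 + 25*t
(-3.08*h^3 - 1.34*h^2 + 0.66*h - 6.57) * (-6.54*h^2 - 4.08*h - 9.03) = 20.1432*h^5 + 21.33*h^4 + 28.9632*h^3 + 52.3752*h^2 + 20.8458*h + 59.3271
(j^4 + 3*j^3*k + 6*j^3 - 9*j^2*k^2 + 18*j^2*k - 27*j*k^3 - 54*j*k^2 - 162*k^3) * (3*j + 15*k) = 3*j^5 + 24*j^4*k + 18*j^4 + 18*j^3*k^2 + 144*j^3*k - 216*j^2*k^3 + 108*j^2*k^2 - 405*j*k^4 - 1296*j*k^3 - 2430*k^4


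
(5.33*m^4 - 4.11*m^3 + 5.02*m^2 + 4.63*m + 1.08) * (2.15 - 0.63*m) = -3.3579*m^5 + 14.0488*m^4 - 11.9991*m^3 + 7.8761*m^2 + 9.2741*m + 2.322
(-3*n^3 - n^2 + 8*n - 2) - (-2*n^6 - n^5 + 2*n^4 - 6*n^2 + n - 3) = 2*n^6 + n^5 - 2*n^4 - 3*n^3 + 5*n^2 + 7*n + 1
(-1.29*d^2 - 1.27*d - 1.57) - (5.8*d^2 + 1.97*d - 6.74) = -7.09*d^2 - 3.24*d + 5.17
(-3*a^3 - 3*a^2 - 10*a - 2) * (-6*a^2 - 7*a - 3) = 18*a^5 + 39*a^4 + 90*a^3 + 91*a^2 + 44*a + 6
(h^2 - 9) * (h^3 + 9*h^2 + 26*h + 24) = h^5 + 9*h^4 + 17*h^3 - 57*h^2 - 234*h - 216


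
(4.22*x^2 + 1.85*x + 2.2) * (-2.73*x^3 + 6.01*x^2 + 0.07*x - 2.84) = -11.5206*x^5 + 20.3117*x^4 + 5.4079*x^3 + 1.3667*x^2 - 5.1*x - 6.248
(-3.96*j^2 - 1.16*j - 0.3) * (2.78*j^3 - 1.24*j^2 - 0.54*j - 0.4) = -11.0088*j^5 + 1.6856*j^4 + 2.7428*j^3 + 2.5824*j^2 + 0.626*j + 0.12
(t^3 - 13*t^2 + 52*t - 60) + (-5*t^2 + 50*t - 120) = t^3 - 18*t^2 + 102*t - 180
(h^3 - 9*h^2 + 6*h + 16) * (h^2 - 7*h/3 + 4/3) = h^5 - 34*h^4/3 + 85*h^3/3 - 10*h^2 - 88*h/3 + 64/3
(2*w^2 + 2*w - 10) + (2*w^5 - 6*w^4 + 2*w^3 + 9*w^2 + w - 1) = 2*w^5 - 6*w^4 + 2*w^3 + 11*w^2 + 3*w - 11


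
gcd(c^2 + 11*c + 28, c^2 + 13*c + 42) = c + 7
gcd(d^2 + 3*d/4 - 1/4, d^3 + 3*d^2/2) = 1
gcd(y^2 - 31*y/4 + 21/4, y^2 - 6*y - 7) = y - 7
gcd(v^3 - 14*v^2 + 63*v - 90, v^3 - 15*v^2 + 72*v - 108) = v^2 - 9*v + 18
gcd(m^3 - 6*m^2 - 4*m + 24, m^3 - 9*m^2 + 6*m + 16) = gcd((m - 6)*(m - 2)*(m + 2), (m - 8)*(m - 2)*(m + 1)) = m - 2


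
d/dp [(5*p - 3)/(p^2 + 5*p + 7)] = (-5*p^2 + 6*p + 50)/(p^4 + 10*p^3 + 39*p^2 + 70*p + 49)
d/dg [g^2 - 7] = 2*g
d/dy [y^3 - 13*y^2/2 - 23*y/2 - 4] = 3*y^2 - 13*y - 23/2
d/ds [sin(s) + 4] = cos(s)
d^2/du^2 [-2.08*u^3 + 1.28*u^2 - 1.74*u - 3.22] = 2.56 - 12.48*u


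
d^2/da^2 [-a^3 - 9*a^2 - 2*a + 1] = -6*a - 18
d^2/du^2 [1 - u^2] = -2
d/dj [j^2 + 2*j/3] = 2*j + 2/3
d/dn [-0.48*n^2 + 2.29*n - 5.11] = 2.29 - 0.96*n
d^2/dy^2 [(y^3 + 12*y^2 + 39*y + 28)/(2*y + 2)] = 1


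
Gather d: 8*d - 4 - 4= 8*d - 8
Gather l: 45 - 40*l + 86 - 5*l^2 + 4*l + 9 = -5*l^2 - 36*l + 140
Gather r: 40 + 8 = 48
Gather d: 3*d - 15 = 3*d - 15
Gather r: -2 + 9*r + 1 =9*r - 1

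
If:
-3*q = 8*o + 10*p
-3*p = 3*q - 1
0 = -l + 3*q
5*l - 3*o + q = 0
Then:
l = -30/107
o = -160/321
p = 137/321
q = -10/107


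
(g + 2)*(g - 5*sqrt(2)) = g^2 - 5*sqrt(2)*g + 2*g - 10*sqrt(2)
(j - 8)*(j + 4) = j^2 - 4*j - 32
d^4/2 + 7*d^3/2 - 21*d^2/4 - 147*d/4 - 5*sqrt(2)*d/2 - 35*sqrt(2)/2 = (d/2 + sqrt(2))*(d + 7)*(d - 5*sqrt(2)/2)*(d + sqrt(2)/2)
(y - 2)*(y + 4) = y^2 + 2*y - 8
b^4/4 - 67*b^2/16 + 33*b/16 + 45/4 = (b/4 + 1)*(b - 3)*(b - 5/2)*(b + 3/2)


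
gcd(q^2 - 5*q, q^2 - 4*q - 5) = q - 5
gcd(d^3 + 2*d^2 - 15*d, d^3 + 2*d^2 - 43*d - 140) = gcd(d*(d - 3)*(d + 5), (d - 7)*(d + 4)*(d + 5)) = d + 5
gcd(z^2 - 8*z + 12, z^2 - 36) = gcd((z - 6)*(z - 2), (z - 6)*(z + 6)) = z - 6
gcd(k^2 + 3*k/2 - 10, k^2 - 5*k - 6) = 1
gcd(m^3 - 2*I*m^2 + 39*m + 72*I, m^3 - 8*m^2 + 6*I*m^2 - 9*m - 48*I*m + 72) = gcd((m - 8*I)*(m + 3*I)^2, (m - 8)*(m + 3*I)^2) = m^2 + 6*I*m - 9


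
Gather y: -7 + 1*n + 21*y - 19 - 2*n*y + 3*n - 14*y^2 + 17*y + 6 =4*n - 14*y^2 + y*(38 - 2*n) - 20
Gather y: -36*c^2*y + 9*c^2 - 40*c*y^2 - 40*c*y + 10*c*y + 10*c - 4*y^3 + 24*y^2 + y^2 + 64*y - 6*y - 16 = 9*c^2 + 10*c - 4*y^3 + y^2*(25 - 40*c) + y*(-36*c^2 - 30*c + 58) - 16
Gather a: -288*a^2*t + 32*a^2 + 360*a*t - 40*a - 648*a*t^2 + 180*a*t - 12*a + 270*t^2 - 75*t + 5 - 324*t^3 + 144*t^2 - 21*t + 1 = a^2*(32 - 288*t) + a*(-648*t^2 + 540*t - 52) - 324*t^3 + 414*t^2 - 96*t + 6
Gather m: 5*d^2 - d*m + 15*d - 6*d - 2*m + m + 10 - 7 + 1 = 5*d^2 + 9*d + m*(-d - 1) + 4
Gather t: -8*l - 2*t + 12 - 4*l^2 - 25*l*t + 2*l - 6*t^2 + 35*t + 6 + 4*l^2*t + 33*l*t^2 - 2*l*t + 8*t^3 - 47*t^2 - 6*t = -4*l^2 - 6*l + 8*t^3 + t^2*(33*l - 53) + t*(4*l^2 - 27*l + 27) + 18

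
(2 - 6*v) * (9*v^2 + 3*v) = -54*v^3 + 6*v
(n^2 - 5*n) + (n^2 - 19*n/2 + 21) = 2*n^2 - 29*n/2 + 21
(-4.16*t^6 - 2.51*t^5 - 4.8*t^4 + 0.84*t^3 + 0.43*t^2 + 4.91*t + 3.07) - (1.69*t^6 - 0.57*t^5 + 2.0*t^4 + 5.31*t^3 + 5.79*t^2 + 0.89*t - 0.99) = -5.85*t^6 - 1.94*t^5 - 6.8*t^4 - 4.47*t^3 - 5.36*t^2 + 4.02*t + 4.06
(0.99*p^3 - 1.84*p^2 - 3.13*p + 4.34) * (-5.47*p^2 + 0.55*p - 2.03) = -5.4153*p^5 + 10.6093*p^4 + 14.0994*p^3 - 21.7261*p^2 + 8.7409*p - 8.8102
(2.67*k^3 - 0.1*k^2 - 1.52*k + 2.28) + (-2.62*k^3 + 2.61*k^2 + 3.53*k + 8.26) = 0.0499999999999998*k^3 + 2.51*k^2 + 2.01*k + 10.54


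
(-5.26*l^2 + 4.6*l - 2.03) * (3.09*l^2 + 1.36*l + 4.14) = -16.2534*l^4 + 7.0604*l^3 - 21.7931*l^2 + 16.2832*l - 8.4042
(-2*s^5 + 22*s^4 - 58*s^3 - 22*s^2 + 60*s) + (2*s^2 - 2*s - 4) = -2*s^5 + 22*s^4 - 58*s^3 - 20*s^2 + 58*s - 4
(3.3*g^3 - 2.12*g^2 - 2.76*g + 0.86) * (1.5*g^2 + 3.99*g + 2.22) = 4.95*g^5 + 9.987*g^4 - 5.2728*g^3 - 14.4288*g^2 - 2.6958*g + 1.9092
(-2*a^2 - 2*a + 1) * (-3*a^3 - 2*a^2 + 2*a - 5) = 6*a^5 + 10*a^4 - 3*a^3 + 4*a^2 + 12*a - 5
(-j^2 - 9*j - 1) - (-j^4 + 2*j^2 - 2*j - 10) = j^4 - 3*j^2 - 7*j + 9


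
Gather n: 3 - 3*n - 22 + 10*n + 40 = 7*n + 21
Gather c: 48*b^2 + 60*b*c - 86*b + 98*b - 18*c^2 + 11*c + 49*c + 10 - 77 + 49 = 48*b^2 + 12*b - 18*c^2 + c*(60*b + 60) - 18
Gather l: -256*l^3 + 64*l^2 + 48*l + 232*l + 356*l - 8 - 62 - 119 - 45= -256*l^3 + 64*l^2 + 636*l - 234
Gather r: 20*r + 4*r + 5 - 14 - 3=24*r - 12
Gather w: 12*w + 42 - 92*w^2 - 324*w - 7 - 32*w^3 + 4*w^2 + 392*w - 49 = -32*w^3 - 88*w^2 + 80*w - 14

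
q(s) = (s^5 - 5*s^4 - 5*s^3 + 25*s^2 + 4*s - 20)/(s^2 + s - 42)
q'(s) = (-2*s - 1)*(s^5 - 5*s^4 - 5*s^3 + 25*s^2 + 4*s - 20)/(s^2 + s - 42)^2 + (5*s^4 - 20*s^3 - 15*s^2 + 50*s + 4)/(s^2 + s - 42)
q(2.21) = 0.27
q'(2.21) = 1.63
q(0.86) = 0.09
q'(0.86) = -0.64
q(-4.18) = 70.97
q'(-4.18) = -105.98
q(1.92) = -0.07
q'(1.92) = 0.78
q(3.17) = 3.48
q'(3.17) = 5.07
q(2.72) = 1.56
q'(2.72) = 3.44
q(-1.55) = -0.36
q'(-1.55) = 0.17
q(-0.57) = 0.33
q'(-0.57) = 0.59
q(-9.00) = -2874.67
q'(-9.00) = -104.84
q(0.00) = 0.48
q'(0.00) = -0.08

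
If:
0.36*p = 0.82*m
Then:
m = 0.439024390243902*p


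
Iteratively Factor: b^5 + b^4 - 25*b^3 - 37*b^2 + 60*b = (b - 1)*(b^4 + 2*b^3 - 23*b^2 - 60*b) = (b - 1)*(b + 3)*(b^3 - b^2 - 20*b) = (b - 1)*(b + 3)*(b + 4)*(b^2 - 5*b) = b*(b - 1)*(b + 3)*(b + 4)*(b - 5)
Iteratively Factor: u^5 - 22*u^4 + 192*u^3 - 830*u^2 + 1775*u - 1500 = (u - 5)*(u^4 - 17*u^3 + 107*u^2 - 295*u + 300) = (u - 5)*(u - 4)*(u^3 - 13*u^2 + 55*u - 75) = (u - 5)^2*(u - 4)*(u^2 - 8*u + 15) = (u - 5)^2*(u - 4)*(u - 3)*(u - 5)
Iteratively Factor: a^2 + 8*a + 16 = (a + 4)*(a + 4)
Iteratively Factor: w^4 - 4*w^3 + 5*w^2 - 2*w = (w - 2)*(w^3 - 2*w^2 + w) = (w - 2)*(w - 1)*(w^2 - w) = (w - 2)*(w - 1)^2*(w)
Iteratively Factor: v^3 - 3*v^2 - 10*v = (v + 2)*(v^2 - 5*v) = v*(v + 2)*(v - 5)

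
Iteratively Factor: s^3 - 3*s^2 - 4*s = (s)*(s^2 - 3*s - 4) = s*(s + 1)*(s - 4)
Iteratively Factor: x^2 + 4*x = (x)*(x + 4)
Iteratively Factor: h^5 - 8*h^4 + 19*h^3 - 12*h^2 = (h)*(h^4 - 8*h^3 + 19*h^2 - 12*h) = h*(h - 1)*(h^3 - 7*h^2 + 12*h) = h*(h - 4)*(h - 1)*(h^2 - 3*h) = h*(h - 4)*(h - 3)*(h - 1)*(h)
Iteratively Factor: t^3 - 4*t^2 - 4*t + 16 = (t - 4)*(t^2 - 4) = (t - 4)*(t - 2)*(t + 2)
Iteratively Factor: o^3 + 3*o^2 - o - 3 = (o - 1)*(o^2 + 4*o + 3) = (o - 1)*(o + 3)*(o + 1)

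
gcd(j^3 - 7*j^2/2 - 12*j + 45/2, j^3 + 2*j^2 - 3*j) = j + 3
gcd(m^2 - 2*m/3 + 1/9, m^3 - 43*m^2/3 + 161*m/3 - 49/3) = m - 1/3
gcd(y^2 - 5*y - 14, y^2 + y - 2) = y + 2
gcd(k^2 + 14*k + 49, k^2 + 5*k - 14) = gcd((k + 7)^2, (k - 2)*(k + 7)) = k + 7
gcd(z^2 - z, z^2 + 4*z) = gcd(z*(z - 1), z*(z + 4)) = z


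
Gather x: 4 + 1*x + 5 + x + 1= 2*x + 10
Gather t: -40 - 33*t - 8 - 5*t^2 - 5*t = -5*t^2 - 38*t - 48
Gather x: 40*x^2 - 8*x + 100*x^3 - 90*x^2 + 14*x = 100*x^3 - 50*x^2 + 6*x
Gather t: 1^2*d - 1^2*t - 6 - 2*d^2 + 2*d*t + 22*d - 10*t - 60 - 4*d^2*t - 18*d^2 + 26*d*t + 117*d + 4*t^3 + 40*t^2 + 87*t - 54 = -20*d^2 + 140*d + 4*t^3 + 40*t^2 + t*(-4*d^2 + 28*d + 76) - 120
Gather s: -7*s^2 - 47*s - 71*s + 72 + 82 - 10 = -7*s^2 - 118*s + 144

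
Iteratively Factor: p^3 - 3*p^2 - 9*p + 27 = (p - 3)*(p^2 - 9) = (p - 3)^2*(p + 3)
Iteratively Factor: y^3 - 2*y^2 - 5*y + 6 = (y - 3)*(y^2 + y - 2) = (y - 3)*(y + 2)*(y - 1)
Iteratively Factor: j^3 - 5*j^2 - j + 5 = (j - 5)*(j^2 - 1) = (j - 5)*(j - 1)*(j + 1)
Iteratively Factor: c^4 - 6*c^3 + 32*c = (c - 4)*(c^3 - 2*c^2 - 8*c) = (c - 4)^2*(c^2 + 2*c) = (c - 4)^2*(c + 2)*(c)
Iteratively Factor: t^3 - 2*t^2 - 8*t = (t - 4)*(t^2 + 2*t) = (t - 4)*(t + 2)*(t)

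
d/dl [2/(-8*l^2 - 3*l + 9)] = 2*(16*l + 3)/(8*l^2 + 3*l - 9)^2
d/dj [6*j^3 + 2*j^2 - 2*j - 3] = 18*j^2 + 4*j - 2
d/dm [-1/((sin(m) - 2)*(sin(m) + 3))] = (sin(2*m) + cos(m))/((sin(m) - 2)^2*(sin(m) + 3)^2)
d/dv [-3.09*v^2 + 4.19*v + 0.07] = 4.19 - 6.18*v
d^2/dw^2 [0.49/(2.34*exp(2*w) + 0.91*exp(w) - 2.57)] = (-(4.5864*exp(w) + 0.4459)*(2.34*exp(2*w) + 0.91*exp(w) - 2.57) + 0.49*(4.68*exp(w) + 0.91)*(9.36*exp(w) + 1.82)*exp(w))*exp(w)/(2.34*exp(2*w) + 0.91*exp(w) - 2.57)^3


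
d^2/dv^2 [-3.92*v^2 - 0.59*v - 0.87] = -7.84000000000000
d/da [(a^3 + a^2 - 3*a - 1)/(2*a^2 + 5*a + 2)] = (2*a^4 + 10*a^3 + 17*a^2 + 8*a - 1)/(4*a^4 + 20*a^3 + 33*a^2 + 20*a + 4)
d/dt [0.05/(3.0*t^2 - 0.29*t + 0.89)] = (0.0145 - 0.3*t)/(3.0*t^2 - 0.29*t + 0.89)^2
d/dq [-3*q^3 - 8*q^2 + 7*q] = -9*q^2 - 16*q + 7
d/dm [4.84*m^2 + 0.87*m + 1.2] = 9.68*m + 0.87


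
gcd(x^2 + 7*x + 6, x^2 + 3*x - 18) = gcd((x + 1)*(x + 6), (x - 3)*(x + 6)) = x + 6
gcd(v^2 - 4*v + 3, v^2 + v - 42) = 1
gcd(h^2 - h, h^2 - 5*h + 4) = h - 1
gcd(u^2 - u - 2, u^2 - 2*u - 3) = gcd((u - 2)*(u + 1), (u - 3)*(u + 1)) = u + 1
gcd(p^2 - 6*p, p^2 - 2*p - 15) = 1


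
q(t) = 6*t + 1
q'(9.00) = 6.00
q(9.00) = 55.00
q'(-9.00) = 6.00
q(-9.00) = -53.00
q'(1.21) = 6.00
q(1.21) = 8.26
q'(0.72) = 6.00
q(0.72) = 5.32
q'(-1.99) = 6.00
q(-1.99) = -10.94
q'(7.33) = 6.00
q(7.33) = 44.98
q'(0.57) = 6.00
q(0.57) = 4.42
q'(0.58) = 6.00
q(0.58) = 4.48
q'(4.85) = 6.00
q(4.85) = 30.10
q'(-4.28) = 6.00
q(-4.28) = -24.68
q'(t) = 6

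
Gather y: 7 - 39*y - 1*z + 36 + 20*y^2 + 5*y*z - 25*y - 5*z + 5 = 20*y^2 + y*(5*z - 64) - 6*z + 48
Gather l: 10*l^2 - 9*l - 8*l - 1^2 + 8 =10*l^2 - 17*l + 7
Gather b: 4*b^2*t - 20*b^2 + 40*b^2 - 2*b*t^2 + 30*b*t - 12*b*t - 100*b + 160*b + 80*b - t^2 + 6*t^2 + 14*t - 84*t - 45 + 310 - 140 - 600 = b^2*(4*t + 20) + b*(-2*t^2 + 18*t + 140) + 5*t^2 - 70*t - 475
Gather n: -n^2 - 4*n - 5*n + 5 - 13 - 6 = -n^2 - 9*n - 14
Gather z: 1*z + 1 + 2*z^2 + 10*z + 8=2*z^2 + 11*z + 9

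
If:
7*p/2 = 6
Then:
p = 12/7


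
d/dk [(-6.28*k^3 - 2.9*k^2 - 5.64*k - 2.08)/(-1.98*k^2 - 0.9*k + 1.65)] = (12.4344*k^4 + 11.304*k^3 - 39.6432*k^2 - 17.8068*k - 11.178)/(3.9204*k^4 + 3.564*k^3 - 5.724*k^2 - 2.97*k + 2.7225)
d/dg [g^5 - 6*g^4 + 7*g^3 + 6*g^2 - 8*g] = 5*g^4 - 24*g^3 + 21*g^2 + 12*g - 8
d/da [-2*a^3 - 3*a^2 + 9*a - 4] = -6*a^2 - 6*a + 9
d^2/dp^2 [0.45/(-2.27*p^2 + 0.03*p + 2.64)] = (-4.63761*p^2 + 0.06129*p + 0.45*(4.54*p - 0.03)*(9.08*p - 0.06) + 5.39352)/(-2.27*p^2 + 0.03*p + 2.64)^3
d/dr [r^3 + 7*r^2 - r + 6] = 3*r^2 + 14*r - 1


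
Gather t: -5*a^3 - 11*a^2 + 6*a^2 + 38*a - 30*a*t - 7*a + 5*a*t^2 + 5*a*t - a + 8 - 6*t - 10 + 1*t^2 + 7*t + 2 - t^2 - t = -5*a^3 - 5*a^2 + 5*a*t^2 - 25*a*t + 30*a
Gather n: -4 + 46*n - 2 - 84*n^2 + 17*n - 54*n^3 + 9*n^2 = -54*n^3 - 75*n^2 + 63*n - 6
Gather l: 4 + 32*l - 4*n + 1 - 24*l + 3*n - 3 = 8*l - n + 2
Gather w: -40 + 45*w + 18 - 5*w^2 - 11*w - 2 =-5*w^2 + 34*w - 24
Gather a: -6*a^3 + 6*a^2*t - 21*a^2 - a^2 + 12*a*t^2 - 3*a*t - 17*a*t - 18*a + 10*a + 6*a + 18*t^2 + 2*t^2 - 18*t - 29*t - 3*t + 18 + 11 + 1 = -6*a^3 + a^2*(6*t - 22) + a*(12*t^2 - 20*t - 2) + 20*t^2 - 50*t + 30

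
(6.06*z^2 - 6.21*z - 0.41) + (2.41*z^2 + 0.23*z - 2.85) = 8.47*z^2 - 5.98*z - 3.26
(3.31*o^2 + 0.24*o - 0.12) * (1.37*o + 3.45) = 4.5347*o^3 + 11.7483*o^2 + 0.6636*o - 0.414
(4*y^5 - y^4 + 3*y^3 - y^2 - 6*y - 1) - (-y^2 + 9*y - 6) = 4*y^5 - y^4 + 3*y^3 - 15*y + 5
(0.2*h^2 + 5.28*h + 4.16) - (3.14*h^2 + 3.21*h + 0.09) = -2.94*h^2 + 2.07*h + 4.07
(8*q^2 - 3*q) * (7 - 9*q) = -72*q^3 + 83*q^2 - 21*q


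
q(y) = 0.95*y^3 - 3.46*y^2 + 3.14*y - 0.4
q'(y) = 2.85*y^2 - 6.92*y + 3.14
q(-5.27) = -252.09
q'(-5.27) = 118.76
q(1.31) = -0.09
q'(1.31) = -1.03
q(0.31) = 0.27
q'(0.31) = 1.27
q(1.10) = 0.13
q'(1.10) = -1.02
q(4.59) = 32.98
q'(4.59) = 31.42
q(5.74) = 83.29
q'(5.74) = 57.32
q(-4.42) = -163.91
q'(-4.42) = 89.41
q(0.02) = -0.34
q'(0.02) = 3.00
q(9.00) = 440.15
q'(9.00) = 171.71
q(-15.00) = -4032.25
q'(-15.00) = 748.19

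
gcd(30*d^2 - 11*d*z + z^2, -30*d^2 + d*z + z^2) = -5*d + z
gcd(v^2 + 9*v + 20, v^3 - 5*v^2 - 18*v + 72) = v + 4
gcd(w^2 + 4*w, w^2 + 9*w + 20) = w + 4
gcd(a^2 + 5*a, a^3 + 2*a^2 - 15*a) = a^2 + 5*a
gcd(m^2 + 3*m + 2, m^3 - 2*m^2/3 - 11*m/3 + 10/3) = m + 2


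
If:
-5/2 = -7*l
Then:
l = 5/14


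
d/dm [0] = 0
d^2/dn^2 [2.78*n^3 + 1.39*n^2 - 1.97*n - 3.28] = 16.68*n + 2.78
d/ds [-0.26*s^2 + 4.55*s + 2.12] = 4.55 - 0.52*s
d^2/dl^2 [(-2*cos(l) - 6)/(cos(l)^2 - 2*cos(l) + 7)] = 4*(-9*(1 - cos(2*l))^2*cos(l) - 14*(1 - cos(2*l))^2 - 488*cos(l) + 96*cos(2*l) + 54*cos(3*l) + 2*cos(5*l) + 192)/(4*cos(l) - cos(2*l) - 15)^3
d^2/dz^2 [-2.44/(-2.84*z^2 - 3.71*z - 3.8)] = (-39.360128*z^2 - 51.417632*z + 2.44*(5.68*z + 3.71)*(11.36*z + 7.42) - 52.66496)/(2.84*z^2 + 3.71*z + 3.8)^3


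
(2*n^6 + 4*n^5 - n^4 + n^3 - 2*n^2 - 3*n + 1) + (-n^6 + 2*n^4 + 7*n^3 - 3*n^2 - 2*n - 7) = n^6 + 4*n^5 + n^4 + 8*n^3 - 5*n^2 - 5*n - 6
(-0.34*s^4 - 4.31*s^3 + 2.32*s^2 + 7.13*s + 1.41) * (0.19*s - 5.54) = -0.0646*s^5 + 1.0647*s^4 + 24.3182*s^3 - 11.4981*s^2 - 39.2323*s - 7.8114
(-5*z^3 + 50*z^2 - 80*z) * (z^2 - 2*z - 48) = -5*z^5 + 60*z^4 + 60*z^3 - 2240*z^2 + 3840*z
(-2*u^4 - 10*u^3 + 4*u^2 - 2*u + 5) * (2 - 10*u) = 20*u^5 + 96*u^4 - 60*u^3 + 28*u^2 - 54*u + 10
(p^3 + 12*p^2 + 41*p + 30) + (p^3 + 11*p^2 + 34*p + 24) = 2*p^3 + 23*p^2 + 75*p + 54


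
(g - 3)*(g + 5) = g^2 + 2*g - 15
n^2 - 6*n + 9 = (n - 3)^2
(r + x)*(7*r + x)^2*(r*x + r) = 49*r^4*x + 49*r^4 + 63*r^3*x^2 + 63*r^3*x + 15*r^2*x^3 + 15*r^2*x^2 + r*x^4 + r*x^3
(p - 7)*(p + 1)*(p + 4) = p^3 - 2*p^2 - 31*p - 28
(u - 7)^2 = u^2 - 14*u + 49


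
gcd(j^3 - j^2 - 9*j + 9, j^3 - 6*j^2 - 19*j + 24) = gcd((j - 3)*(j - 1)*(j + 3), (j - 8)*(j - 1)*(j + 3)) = j^2 + 2*j - 3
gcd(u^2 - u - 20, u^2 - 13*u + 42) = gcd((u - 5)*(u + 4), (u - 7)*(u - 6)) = 1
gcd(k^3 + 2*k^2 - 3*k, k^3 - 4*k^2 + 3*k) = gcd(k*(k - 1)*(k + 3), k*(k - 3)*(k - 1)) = k^2 - k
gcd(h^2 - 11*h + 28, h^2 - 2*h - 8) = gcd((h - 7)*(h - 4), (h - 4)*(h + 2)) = h - 4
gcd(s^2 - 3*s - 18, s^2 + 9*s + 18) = s + 3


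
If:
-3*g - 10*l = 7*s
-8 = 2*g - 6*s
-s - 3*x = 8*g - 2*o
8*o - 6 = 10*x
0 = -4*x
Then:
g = 1/50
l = -118/125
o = 3/4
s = 67/50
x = 0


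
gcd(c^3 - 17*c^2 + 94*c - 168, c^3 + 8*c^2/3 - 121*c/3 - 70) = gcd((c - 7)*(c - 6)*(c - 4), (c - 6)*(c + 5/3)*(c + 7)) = c - 6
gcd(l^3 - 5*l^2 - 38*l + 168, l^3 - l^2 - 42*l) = l^2 - l - 42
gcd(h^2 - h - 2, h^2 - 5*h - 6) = h + 1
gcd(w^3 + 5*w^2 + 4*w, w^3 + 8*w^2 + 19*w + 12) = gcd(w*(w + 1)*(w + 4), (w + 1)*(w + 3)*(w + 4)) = w^2 + 5*w + 4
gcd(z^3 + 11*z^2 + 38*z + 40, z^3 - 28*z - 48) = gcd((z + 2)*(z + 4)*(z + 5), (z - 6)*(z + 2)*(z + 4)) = z^2 + 6*z + 8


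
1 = 1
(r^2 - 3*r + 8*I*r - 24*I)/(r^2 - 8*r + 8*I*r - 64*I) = (r - 3)/(r - 8)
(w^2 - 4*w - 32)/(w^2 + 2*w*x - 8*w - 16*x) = (w + 4)/(w + 2*x)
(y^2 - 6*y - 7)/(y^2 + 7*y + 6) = (y - 7)/(y + 6)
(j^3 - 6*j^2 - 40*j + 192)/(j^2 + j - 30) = (j^2 - 12*j + 32)/(j - 5)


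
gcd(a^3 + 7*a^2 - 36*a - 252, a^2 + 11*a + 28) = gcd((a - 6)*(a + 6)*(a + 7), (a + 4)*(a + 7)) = a + 7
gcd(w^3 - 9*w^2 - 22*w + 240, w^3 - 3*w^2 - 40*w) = w^2 - 3*w - 40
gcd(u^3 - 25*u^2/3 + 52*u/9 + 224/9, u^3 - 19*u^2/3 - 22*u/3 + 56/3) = u - 7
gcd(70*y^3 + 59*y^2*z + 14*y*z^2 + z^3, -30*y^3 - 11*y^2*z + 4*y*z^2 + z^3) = 10*y^2 + 7*y*z + z^2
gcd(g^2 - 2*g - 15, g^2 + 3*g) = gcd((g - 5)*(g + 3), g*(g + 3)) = g + 3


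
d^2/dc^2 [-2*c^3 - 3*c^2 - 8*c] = -12*c - 6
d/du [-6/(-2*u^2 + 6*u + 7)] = 12*(3 - 2*u)/(-2*u^2 + 6*u + 7)^2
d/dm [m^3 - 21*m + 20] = 3*m^2 - 21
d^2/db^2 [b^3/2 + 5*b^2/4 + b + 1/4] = 3*b + 5/2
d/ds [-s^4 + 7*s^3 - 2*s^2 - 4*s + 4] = -4*s^3 + 21*s^2 - 4*s - 4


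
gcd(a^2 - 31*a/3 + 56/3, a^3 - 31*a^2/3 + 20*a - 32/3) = a - 8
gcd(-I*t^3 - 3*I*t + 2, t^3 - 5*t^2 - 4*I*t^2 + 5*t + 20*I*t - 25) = t + I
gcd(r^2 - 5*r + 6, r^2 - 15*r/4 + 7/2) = r - 2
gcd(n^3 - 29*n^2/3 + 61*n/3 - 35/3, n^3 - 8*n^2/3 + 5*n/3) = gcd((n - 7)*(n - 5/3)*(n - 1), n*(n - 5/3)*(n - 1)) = n^2 - 8*n/3 + 5/3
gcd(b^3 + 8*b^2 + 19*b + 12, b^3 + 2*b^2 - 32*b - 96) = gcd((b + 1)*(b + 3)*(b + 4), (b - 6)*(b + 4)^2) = b + 4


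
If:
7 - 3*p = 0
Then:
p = 7/3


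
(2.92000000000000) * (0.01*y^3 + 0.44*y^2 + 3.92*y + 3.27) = 0.0292*y^3 + 1.2848*y^2 + 11.4464*y + 9.5484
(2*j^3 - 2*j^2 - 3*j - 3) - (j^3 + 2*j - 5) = j^3 - 2*j^2 - 5*j + 2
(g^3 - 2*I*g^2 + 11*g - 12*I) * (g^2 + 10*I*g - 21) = g^5 + 8*I*g^4 + 10*g^3 + 140*I*g^2 - 111*g + 252*I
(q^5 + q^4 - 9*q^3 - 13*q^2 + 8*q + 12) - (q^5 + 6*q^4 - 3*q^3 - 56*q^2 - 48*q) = -5*q^4 - 6*q^3 + 43*q^2 + 56*q + 12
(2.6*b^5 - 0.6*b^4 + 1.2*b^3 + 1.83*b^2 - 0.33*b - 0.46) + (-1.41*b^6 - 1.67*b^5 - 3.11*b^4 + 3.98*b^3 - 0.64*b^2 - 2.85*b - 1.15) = -1.41*b^6 + 0.93*b^5 - 3.71*b^4 + 5.18*b^3 + 1.19*b^2 - 3.18*b - 1.61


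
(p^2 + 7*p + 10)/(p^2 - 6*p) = (p^2 + 7*p + 10)/(p*(p - 6))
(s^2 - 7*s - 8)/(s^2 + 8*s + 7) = (s - 8)/(s + 7)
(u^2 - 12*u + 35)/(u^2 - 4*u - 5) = (u - 7)/(u + 1)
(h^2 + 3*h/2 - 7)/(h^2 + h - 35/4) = 2*(h - 2)/(2*h - 5)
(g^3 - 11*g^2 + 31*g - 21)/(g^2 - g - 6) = (g^2 - 8*g + 7)/(g + 2)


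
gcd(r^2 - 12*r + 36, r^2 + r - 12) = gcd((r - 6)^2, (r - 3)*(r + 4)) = 1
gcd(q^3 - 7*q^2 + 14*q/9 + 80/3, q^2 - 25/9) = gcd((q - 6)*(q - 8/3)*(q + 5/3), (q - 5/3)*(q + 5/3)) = q + 5/3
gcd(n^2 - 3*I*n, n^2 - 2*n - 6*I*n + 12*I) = 1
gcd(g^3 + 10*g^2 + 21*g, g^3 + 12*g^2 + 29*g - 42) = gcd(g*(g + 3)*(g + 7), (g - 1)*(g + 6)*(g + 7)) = g + 7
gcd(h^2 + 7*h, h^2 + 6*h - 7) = h + 7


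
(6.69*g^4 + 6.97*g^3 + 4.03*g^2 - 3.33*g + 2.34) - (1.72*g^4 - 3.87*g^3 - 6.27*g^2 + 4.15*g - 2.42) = 4.97*g^4 + 10.84*g^3 + 10.3*g^2 - 7.48*g + 4.76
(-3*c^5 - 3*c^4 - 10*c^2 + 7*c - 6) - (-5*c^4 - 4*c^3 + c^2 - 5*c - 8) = -3*c^5 + 2*c^4 + 4*c^3 - 11*c^2 + 12*c + 2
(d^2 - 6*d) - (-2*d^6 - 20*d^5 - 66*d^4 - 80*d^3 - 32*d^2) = 2*d^6 + 20*d^5 + 66*d^4 + 80*d^3 + 33*d^2 - 6*d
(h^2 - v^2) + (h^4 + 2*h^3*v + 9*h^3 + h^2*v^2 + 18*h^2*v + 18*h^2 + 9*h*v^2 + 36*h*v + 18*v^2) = h^4 + 2*h^3*v + 9*h^3 + h^2*v^2 + 18*h^2*v + 19*h^2 + 9*h*v^2 + 36*h*v + 17*v^2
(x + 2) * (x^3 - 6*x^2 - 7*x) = x^4 - 4*x^3 - 19*x^2 - 14*x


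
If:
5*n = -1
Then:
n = -1/5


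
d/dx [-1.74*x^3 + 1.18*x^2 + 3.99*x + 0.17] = -5.22*x^2 + 2.36*x + 3.99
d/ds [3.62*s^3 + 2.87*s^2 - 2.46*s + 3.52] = 10.86*s^2 + 5.74*s - 2.46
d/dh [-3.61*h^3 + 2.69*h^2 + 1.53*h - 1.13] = -10.83*h^2 + 5.38*h + 1.53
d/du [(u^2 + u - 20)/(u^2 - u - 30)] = -2/(u^2 - 12*u + 36)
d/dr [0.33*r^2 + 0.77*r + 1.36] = 0.66*r + 0.77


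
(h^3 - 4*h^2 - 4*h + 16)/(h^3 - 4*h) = (h - 4)/h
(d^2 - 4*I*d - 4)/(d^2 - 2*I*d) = (d - 2*I)/d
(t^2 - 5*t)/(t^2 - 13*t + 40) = t/(t - 8)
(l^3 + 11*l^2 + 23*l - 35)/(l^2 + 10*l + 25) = (l^2 + 6*l - 7)/(l + 5)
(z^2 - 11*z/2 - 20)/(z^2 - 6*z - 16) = (z + 5/2)/(z + 2)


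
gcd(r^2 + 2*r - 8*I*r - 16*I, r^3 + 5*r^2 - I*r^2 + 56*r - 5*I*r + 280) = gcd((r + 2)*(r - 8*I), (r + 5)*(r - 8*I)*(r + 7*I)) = r - 8*I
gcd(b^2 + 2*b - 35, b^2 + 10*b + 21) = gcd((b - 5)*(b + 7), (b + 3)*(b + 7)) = b + 7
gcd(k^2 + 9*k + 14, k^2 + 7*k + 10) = k + 2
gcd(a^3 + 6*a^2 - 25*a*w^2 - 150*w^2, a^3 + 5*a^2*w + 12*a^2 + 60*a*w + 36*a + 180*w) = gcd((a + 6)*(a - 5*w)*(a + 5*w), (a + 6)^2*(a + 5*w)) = a^2 + 5*a*w + 6*a + 30*w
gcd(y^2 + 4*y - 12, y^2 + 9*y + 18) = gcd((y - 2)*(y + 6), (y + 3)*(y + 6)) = y + 6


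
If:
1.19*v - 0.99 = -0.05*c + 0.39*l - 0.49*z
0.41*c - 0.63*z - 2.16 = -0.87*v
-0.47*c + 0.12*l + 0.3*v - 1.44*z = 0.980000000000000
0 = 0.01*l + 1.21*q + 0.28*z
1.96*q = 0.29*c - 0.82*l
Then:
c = 1.44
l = 0.00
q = 0.21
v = 1.15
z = -0.91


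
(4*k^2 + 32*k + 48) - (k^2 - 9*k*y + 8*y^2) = 3*k^2 + 9*k*y + 32*k - 8*y^2 + 48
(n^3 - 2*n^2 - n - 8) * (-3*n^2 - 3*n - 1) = -3*n^5 + 3*n^4 + 8*n^3 + 29*n^2 + 25*n + 8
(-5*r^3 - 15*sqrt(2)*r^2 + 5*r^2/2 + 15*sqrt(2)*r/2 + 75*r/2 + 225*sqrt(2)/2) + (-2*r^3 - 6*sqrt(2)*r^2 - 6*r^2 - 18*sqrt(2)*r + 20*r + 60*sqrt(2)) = -7*r^3 - 21*sqrt(2)*r^2 - 7*r^2/2 - 21*sqrt(2)*r/2 + 115*r/2 + 345*sqrt(2)/2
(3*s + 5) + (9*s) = 12*s + 5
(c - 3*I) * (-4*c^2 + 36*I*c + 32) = -4*c^3 + 48*I*c^2 + 140*c - 96*I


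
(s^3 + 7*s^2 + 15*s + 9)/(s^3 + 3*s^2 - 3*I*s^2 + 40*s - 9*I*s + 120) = (s^2 + 4*s + 3)/(s^2 - 3*I*s + 40)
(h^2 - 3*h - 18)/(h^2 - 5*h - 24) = (h - 6)/(h - 8)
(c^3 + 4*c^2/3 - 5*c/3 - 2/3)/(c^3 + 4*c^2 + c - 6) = (c + 1/3)/(c + 3)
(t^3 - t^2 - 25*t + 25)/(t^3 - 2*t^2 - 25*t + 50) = (t - 1)/(t - 2)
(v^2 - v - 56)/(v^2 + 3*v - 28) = (v - 8)/(v - 4)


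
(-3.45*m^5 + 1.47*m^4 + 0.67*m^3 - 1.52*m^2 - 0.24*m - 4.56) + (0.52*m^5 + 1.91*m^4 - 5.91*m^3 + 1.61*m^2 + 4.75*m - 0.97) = -2.93*m^5 + 3.38*m^4 - 5.24*m^3 + 0.0900000000000001*m^2 + 4.51*m - 5.53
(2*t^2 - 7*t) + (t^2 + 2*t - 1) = 3*t^2 - 5*t - 1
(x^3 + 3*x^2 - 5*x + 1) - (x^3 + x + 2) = 3*x^2 - 6*x - 1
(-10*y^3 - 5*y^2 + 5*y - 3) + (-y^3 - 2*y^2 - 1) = -11*y^3 - 7*y^2 + 5*y - 4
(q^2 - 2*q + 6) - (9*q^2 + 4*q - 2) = -8*q^2 - 6*q + 8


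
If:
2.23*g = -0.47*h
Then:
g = -0.210762331838565*h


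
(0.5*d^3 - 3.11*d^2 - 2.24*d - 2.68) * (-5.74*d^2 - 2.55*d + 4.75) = -2.87*d^5 + 16.5764*d^4 + 23.1631*d^3 + 6.3227*d^2 - 3.806*d - 12.73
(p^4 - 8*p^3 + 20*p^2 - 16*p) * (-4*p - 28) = -4*p^5 + 4*p^4 + 144*p^3 - 496*p^2 + 448*p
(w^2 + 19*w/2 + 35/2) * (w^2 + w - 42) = w^4 + 21*w^3/2 - 15*w^2 - 763*w/2 - 735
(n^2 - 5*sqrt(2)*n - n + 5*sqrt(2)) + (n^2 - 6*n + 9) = 2*n^2 - 5*sqrt(2)*n - 7*n + 5*sqrt(2) + 9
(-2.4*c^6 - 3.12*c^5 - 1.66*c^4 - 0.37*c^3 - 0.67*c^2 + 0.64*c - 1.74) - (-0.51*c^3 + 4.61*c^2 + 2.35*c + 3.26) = -2.4*c^6 - 3.12*c^5 - 1.66*c^4 + 0.14*c^3 - 5.28*c^2 - 1.71*c - 5.0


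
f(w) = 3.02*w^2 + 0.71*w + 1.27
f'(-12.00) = -71.77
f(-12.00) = 427.63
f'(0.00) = 0.71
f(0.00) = 1.27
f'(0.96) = 6.51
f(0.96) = 4.73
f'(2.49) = 15.75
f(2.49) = 21.76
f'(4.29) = 26.62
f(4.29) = 59.90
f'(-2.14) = -12.22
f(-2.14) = 13.58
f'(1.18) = 7.84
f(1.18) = 6.31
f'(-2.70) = -15.60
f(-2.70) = 21.37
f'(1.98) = 12.67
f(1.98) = 14.52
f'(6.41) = 39.43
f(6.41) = 129.91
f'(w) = 6.04*w + 0.71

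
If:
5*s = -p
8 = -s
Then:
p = 40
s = -8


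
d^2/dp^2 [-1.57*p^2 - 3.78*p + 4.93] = -3.14000000000000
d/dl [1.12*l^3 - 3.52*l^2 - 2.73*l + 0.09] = 3.36*l^2 - 7.04*l - 2.73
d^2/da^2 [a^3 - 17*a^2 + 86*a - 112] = 6*a - 34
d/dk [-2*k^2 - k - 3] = -4*k - 1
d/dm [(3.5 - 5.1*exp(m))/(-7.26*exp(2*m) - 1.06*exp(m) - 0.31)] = (-37.026*exp(2*m) + 50.82*exp(m) + 5.291)*exp(m)/(52.7076*exp(4*m) + 15.3912*exp(3*m) + 5.6248*exp(2*m) + 0.6572*exp(m) + 0.0961)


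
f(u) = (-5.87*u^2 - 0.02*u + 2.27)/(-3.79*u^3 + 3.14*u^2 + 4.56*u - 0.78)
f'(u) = (-11.74*u - 0.02)/(-3.79*u^3 + 3.14*u^2 + 4.56*u - 0.78) + (-5.87*u^2 - 0.02*u + 2.27)*(11.37*u^2 - 6.28*u - 4.56)/(-3.79*u^3 + 3.14*u^2 + 4.56*u - 0.78)^2 = (-22.2473*u^4 - 0.151600000000002*u^3 - 0.894500000000001*u^2 - 5.0984*u - 10.3356)/(14.3641*u^6 - 23.8012*u^5 - 24.7052*u^4 + 34.5492*u^3 + 15.8952*u^2 - 7.1136*u + 0.6084)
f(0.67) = -0.15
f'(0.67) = -2.88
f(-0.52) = -0.39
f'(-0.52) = -3.05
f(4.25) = 0.48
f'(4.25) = -0.16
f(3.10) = 0.78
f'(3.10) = -0.44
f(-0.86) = -65.43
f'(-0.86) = -18956.20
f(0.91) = -0.84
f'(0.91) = -3.21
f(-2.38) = -0.54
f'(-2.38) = -0.22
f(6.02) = 0.31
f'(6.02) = -0.06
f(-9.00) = -0.16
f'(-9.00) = -0.02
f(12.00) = 0.14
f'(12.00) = -0.01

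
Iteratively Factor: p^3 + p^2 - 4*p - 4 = (p + 1)*(p^2 - 4) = (p + 1)*(p + 2)*(p - 2)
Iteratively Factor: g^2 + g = (g)*(g + 1)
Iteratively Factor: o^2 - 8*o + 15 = (o - 3)*(o - 5)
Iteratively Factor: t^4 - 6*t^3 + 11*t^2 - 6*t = (t)*(t^3 - 6*t^2 + 11*t - 6) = t*(t - 1)*(t^2 - 5*t + 6) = t*(t - 2)*(t - 1)*(t - 3)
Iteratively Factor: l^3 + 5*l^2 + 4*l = (l + 4)*(l^2 + l) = (l + 1)*(l + 4)*(l)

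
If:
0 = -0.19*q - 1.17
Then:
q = -6.16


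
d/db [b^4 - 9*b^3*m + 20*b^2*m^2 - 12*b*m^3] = 4*b^3 - 27*b^2*m + 40*b*m^2 - 12*m^3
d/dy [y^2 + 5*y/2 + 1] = 2*y + 5/2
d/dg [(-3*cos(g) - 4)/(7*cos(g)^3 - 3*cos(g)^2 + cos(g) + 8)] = (-42*cos(g)^3 - 75*cos(g)^2 + 24*cos(g) + 20)*sin(g)/(7*cos(g)^3 - 3*cos(g)^2 + cos(g) + 8)^2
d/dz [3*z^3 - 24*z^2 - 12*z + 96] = 9*z^2 - 48*z - 12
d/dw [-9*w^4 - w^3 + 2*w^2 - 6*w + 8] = -36*w^3 - 3*w^2 + 4*w - 6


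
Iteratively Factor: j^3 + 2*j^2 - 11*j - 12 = (j - 3)*(j^2 + 5*j + 4) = (j - 3)*(j + 4)*(j + 1)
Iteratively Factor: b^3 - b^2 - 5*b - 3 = (b - 3)*(b^2 + 2*b + 1) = (b - 3)*(b + 1)*(b + 1)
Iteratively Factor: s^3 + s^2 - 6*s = (s - 2)*(s^2 + 3*s) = s*(s - 2)*(s + 3)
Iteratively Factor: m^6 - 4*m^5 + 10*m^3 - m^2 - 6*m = (m - 2)*(m^5 - 2*m^4 - 4*m^3 + 2*m^2 + 3*m) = (m - 2)*(m - 1)*(m^4 - m^3 - 5*m^2 - 3*m) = (m - 2)*(m - 1)*(m + 1)*(m^3 - 2*m^2 - 3*m) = (m - 2)*(m - 1)*(m + 1)^2*(m^2 - 3*m) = (m - 3)*(m - 2)*(m - 1)*(m + 1)^2*(m)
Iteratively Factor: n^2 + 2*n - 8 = (n + 4)*(n - 2)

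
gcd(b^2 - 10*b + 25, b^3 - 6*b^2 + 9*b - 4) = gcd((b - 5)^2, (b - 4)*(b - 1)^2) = 1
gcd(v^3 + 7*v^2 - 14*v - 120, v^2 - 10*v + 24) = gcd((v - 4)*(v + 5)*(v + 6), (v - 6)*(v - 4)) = v - 4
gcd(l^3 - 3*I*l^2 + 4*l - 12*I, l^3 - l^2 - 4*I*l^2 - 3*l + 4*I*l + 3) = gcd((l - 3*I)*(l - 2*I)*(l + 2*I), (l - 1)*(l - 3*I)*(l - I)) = l - 3*I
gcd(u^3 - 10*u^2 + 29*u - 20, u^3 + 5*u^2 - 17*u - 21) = 1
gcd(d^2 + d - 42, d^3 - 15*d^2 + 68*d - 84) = d - 6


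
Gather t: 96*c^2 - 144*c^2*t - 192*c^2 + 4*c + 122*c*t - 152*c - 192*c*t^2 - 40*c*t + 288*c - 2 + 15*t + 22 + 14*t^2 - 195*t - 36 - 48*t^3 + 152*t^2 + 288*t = -96*c^2 + 140*c - 48*t^3 + t^2*(166 - 192*c) + t*(-144*c^2 + 82*c + 108) - 16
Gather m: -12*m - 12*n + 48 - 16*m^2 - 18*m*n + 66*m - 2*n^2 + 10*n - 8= -16*m^2 + m*(54 - 18*n) - 2*n^2 - 2*n + 40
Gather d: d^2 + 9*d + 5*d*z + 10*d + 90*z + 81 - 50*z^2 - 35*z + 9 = d^2 + d*(5*z + 19) - 50*z^2 + 55*z + 90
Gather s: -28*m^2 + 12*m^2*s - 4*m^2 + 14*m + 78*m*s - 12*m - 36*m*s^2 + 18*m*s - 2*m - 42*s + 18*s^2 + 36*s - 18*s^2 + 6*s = -32*m^2 - 36*m*s^2 + s*(12*m^2 + 96*m)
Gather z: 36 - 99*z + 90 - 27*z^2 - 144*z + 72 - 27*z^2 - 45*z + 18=-54*z^2 - 288*z + 216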